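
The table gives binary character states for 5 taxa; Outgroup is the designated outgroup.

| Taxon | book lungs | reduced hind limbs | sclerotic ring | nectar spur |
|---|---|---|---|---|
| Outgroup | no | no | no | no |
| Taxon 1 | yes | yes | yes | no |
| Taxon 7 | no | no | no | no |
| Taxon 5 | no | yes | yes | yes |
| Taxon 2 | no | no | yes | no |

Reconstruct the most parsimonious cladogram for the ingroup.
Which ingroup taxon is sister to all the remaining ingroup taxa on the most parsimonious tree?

The outgroup has state 'no' for every character, so 'yes' is the derived state throughout.
book lungs: derived state 'yes' in Taxon 1 only — an autapomorphy, so it tells us nothing about relationships among taxa.
reduced hind limbs (derived state 'yes') is shared by Taxon 1 and Taxon 5 — a synapomorphy uniting that clade.
Only Taxon 1, Taxon 2, and Taxon 5 show the derived state 'yes' for sclerotic ring, supporting them as a clade.
nectar spur: derived state 'yes' in Taxon 5 only — an autapomorphy, so it tells us nothing about relationships among taxa.
Most parsimonious ingroup topology: (((Taxon 1,Taxon 5),Taxon 2),Taxon 7).
Taxon 7 is sister to the clade containing all other ingroup taxa, so it is the earliest-diverging (most basal) ingroup lineage.

Taxon 7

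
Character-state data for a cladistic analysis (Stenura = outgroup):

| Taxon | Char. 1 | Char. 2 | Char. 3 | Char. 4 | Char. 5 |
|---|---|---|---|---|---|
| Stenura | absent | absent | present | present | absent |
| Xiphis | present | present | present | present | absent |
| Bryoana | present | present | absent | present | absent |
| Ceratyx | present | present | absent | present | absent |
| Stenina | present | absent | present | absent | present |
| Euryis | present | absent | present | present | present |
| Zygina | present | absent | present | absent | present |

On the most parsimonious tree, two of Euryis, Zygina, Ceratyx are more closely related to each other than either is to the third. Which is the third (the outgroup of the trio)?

Ceratyx

Character polarity is set by the outgroup: the derived state is whichever differs from the outgroup's state, so for Char. 3, Char. 4 the derived state is 'absent', and for the remaining characters it is 'present'.
All ingroup taxa share the derived state 'present' for Char. 1; it defines the ingroup but does not resolve relationships within it.
Only Bryoana, Ceratyx, and Xiphis show the derived state 'present' for Char. 2, supporting them as a clade.
Only Bryoana and Ceratyx show the derived state 'absent' for Char. 3, supporting them as a clade.
Char. 4: derived state 'absent' in Stenina and Zygina only — synapomorphy for {Stenina, Zygina}.
Char. 5 (derived state 'present') is shared by Euryis, Stenina, and Zygina — a synapomorphy uniting that clade.
Most parsimonious ingroup topology: ((Xiphis,(Bryoana,Ceratyx)),((Stenina,Zygina),Euryis)).
Zygina and Euryis share a more recent common ancestor with each other than either does with Ceratyx, so Ceratyx is the least closely related of the three.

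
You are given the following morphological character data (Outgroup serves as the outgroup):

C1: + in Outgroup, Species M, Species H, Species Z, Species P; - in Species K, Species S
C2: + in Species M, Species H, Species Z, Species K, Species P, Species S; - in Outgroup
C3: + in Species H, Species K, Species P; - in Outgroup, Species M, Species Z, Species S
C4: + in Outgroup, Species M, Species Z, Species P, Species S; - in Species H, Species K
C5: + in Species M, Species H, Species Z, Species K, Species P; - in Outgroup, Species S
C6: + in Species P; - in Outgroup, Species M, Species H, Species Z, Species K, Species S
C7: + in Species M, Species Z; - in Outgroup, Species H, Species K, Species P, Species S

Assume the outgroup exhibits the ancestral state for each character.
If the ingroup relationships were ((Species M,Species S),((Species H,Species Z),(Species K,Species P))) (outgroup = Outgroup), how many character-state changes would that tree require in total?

Map each character onto ((Species M,Species S),((Species H,Species Z),(Species K,Species P))) (rooted by Outgroup) and count the minimum state changes it requires (Fitch parsimony):
C1: 2; C2: 1; C3: 2; C4: 2; C5: 2; C6: 1; C7: 2.
Total tree length = 12.

12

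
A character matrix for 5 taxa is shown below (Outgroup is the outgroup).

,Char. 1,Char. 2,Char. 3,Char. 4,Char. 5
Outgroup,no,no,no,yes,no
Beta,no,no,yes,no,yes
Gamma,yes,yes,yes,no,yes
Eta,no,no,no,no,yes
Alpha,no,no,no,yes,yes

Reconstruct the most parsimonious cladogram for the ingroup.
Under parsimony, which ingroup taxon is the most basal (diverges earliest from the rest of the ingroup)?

Alpha

Character polarity is set by the outgroup: the derived state is whichever differs from the outgroup's state, so for Char. 4 the derived state is 'no', and for the remaining characters it is 'yes'.
Char. 1 (derived state 'yes') is unique to Gamma (autapomorphy; uninformative for grouping).
Char. 2: derived state 'yes' in Gamma only — an autapomorphy, so it tells us nothing about relationships among taxa.
Char. 3 (derived state 'yes') is shared by Beta and Gamma — a synapomorphy uniting that clade.
Char. 4: derived state 'no' in Beta, Eta, and Gamma only — synapomorphy for {Beta, Eta, Gamma}.
All ingroup taxa share the derived state 'yes' for Char. 5; it defines the ingroup but does not resolve relationships within it.
Most parsimonious ingroup topology: (((Beta,Gamma),Eta),Alpha).
Alpha is sister to the clade containing all other ingroup taxa, so it is the earliest-diverging (most basal) ingroup lineage.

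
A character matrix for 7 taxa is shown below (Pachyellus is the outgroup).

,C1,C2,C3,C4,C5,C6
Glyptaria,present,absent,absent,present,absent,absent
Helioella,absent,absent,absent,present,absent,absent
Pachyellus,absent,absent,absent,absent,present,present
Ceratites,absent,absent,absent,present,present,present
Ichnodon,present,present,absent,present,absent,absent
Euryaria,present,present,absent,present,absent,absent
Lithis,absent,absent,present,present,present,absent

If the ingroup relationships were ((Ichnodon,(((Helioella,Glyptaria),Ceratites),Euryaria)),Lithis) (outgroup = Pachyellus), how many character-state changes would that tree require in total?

Map each character onto ((Ichnodon,(((Helioella,Glyptaria),Ceratites),Euryaria)),Lithis) (rooted by Pachyellus) and count the minimum state changes it requires (Fitch parsimony):
C1: 3; C2: 2; C3: 1; C4: 1; C5: 2; C6: 2.
Total tree length = 11.

11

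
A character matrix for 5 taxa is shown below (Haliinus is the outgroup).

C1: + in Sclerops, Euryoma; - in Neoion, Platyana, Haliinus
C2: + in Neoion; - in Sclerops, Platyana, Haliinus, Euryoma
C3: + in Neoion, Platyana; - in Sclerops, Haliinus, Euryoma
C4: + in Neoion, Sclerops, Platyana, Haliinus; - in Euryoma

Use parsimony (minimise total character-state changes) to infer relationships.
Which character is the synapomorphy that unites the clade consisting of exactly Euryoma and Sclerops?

Character polarity is set by the outgroup: the derived state is whichever differs from the outgroup's state, so for C4 the derived state is '-', and for the remaining characters it is '+'.
Only Euryoma and Sclerops show the derived state '+' for C1, supporting them as a clade.
C2 (derived state '+') is unique to Neoion (autapomorphy; uninformative for grouping).
Only Neoion and Platyana show the derived state '+' for C3, supporting them as a clade.
C4: derived state '-' in Euryoma only — an autapomorphy, so it tells us nothing about relationships among taxa.
Most parsimonious ingroup topology: ((Platyana,Neoion),(Sclerops,Euryoma)).
The clade {Euryoma, Sclerops} is supported by C1: its derived state '+' occurs in exactly those taxa and in no other taxon (including the outgroup).

C1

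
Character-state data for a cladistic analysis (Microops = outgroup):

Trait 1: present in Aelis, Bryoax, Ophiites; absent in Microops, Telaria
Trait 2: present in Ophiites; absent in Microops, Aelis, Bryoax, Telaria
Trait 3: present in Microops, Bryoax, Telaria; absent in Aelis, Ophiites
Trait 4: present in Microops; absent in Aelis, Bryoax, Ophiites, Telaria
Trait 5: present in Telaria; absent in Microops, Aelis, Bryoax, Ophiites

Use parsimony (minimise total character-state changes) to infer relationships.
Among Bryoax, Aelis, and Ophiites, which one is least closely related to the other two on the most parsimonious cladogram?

Character polarity is set by the outgroup: the derived state is whichever differs from the outgroup's state, so for Trait 3, Trait 4 the derived state is 'absent', and for the remaining characters it is 'present'.
Trait 1: derived state 'present' in Aelis, Bryoax, and Ophiites only — synapomorphy for {Aelis, Bryoax, Ophiites}.
Trait 2: derived state 'present' in Ophiites only — an autapomorphy, so it tells us nothing about relationships among taxa.
Trait 3: derived state 'absent' in Aelis and Ophiites only — synapomorphy for {Aelis, Ophiites}.
Trait 4 (derived state 'absent') is shared by all ingroup taxa — unites the whole ingroup.
Trait 5: derived state 'present' in Telaria only — an autapomorphy, so it tells us nothing about relationships among taxa.
Most parsimonious ingroup topology: (((Aelis,Ophiites),Bryoax),Telaria).
Ophiites and Aelis share a more recent common ancestor with each other than either does with Bryoax, so Bryoax is the least closely related of the three.

Bryoax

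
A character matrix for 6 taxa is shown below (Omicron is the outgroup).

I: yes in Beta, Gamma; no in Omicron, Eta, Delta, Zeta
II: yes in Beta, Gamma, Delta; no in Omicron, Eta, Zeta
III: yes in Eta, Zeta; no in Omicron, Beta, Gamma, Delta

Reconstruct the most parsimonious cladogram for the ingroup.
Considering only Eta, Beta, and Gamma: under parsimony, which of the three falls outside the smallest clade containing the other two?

Eta

The outgroup has state 'no' for every character, so 'yes' is the derived state throughout.
Only Beta and Gamma show the derived state 'yes' for I, supporting them as a clade.
II (derived state 'yes') is shared by Beta, Delta, and Gamma — a synapomorphy uniting that clade.
III: derived state 'yes' in Eta and Zeta only — synapomorphy for {Eta, Zeta}.
Most parsimonious ingroup topology: (((Beta,Gamma),Delta),(Eta,Zeta)).
Gamma and Beta share a more recent common ancestor with each other than either does with Eta, so Eta is the least closely related of the three.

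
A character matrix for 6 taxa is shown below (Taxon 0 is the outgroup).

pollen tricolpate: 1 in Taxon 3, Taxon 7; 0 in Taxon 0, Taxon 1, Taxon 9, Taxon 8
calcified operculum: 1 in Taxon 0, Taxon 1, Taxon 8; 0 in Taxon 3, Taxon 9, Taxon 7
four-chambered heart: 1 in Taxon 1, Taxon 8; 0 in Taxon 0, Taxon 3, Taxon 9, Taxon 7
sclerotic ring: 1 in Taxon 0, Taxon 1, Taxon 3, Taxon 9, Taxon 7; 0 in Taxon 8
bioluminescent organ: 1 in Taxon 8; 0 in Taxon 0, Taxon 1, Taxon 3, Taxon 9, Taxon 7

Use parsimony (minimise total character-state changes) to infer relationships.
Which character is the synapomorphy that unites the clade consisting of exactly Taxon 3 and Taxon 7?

pollen tricolpate

Character polarity is set by the outgroup: the derived state is whichever differs from the outgroup's state, so for calcified operculum, sclerotic ring the derived state is '0', and for the remaining characters it is '1'.
pollen tricolpate (derived state '1') is shared by Taxon 3 and Taxon 7 — a synapomorphy uniting that clade.
calcified operculum: derived state '0' in Taxon 3, Taxon 7, and Taxon 9 only — synapomorphy for {Taxon 3, Taxon 7, Taxon 9}.
Only Taxon 1 and Taxon 8 show the derived state '1' for four-chambered heart, supporting them as a clade.
sclerotic ring (derived state '0') is unique to Taxon 8 (autapomorphy; uninformative for grouping).
bioluminescent organ (derived state '1') is unique to Taxon 8 (autapomorphy; uninformative for grouping).
Most parsimonious ingroup topology: ((Taxon 1,Taxon 8),((Taxon 3,Taxon 7),Taxon 9)).
The clade {Taxon 3, Taxon 7} is supported by pollen tricolpate: its derived state '1' occurs in exactly those taxa and in no other taxon (including the outgroup).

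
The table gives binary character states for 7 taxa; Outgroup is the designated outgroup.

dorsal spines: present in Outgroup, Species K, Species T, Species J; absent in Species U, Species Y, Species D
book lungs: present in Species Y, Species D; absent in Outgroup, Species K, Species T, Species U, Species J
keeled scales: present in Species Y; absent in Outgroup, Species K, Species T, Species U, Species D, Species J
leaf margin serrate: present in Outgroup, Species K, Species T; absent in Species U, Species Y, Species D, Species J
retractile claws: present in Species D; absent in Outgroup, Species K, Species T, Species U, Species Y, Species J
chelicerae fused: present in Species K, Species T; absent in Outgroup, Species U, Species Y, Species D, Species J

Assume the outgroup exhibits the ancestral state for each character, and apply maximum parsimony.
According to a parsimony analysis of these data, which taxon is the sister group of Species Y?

Character polarity is set by the outgroup: the derived state is whichever differs from the outgroup's state, so for dorsal spines, leaf margin serrate the derived state is 'absent', and for the remaining characters it is 'present'.
dorsal spines (derived state 'absent') is shared by Species D, Species U, and Species Y — a synapomorphy uniting that clade.
book lungs: derived state 'present' in Species D and Species Y only — synapomorphy for {Species D, Species Y}.
keeled scales (derived state 'present') is unique to Species Y (autapomorphy; uninformative for grouping).
leaf margin serrate: derived state 'absent' in Species D, Species J, Species U, and Species Y only — synapomorphy for {Species D, Species J, Species U, Species Y}.
retractile claws (derived state 'present') is unique to Species D (autapomorphy; uninformative for grouping).
Only Species K and Species T show the derived state 'present' for chelicerae fused, supporting them as a clade.
Most parsimonious ingroup topology: ((Species K,Species T),((Species U,(Species Y,Species D)),Species J)).
Species Y and Species D form a cherry on this tree, so they are sister taxa.

Species D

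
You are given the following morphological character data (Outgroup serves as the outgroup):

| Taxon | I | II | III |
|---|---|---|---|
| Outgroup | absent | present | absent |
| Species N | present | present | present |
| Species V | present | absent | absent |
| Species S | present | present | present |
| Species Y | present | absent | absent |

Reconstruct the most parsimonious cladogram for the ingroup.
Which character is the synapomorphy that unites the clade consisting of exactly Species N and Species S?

Character polarity is set by the outgroup: the derived state is whichever differs from the outgroup's state, so for II the derived state is 'absent', and for the remaining characters it is 'present'.
All ingroup taxa share the derived state 'present' for I; it defines the ingroup but does not resolve relationships within it.
Only Species V and Species Y show the derived state 'absent' for II, supporting them as a clade.
Only Species N and Species S show the derived state 'present' for III, supporting them as a clade.
Most parsimonious ingroup topology: ((Species N,Species S),(Species V,Species Y)).
The clade {Species N, Species S} is supported by III: its derived state 'present' occurs in exactly those taxa and in no other taxon (including the outgroup).

III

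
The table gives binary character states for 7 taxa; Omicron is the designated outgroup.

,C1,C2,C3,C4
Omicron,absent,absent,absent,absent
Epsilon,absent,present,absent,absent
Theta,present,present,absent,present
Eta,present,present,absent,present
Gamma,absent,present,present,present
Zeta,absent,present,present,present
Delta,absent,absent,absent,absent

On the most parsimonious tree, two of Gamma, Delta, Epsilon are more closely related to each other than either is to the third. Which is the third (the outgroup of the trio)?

The outgroup has state 'absent' for every character, so 'present' is the derived state throughout.
C1: derived state 'present' in Eta and Theta only — synapomorphy for {Eta, Theta}.
C2 (derived state 'present') is shared by Epsilon, Eta, Gamma, Theta, and Zeta — a synapomorphy uniting that clade.
C3: derived state 'present' in Gamma and Zeta only — synapomorphy for {Gamma, Zeta}.
C4 (derived state 'present') is shared by Eta, Gamma, Theta, and Zeta — a synapomorphy uniting that clade.
Most parsimonious ingroup topology: ((Epsilon,((Theta,Eta),(Gamma,Zeta))),Delta).
Epsilon and Gamma share a more recent common ancestor with each other than either does with Delta, so Delta is the least closely related of the three.

Delta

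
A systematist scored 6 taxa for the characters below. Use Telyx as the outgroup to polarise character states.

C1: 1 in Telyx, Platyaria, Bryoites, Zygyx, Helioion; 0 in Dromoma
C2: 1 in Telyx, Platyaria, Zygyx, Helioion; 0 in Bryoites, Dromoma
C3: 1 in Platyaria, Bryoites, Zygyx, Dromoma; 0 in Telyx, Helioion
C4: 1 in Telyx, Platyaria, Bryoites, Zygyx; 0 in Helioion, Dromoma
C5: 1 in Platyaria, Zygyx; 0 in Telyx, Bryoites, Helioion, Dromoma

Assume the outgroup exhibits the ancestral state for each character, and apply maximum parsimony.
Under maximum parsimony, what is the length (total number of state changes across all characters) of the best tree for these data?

Character polarity is set by the outgroup: the derived state is whichever differs from the outgroup's state, so for C1, C2, C4 the derived state is '0', and for the remaining characters it is '1'.
C1 (derived state '0') is unique to Dromoma (autapomorphy; uninformative for grouping).
C2 (derived state '0') is shared by Bryoites and Dromoma — a synapomorphy uniting that clade.
Only Bryoites, Dromoma, Platyaria, and Zygyx show the derived state '1' for C3, supporting them as a clade.
C4 groups Dromoma and Helioion, which is incompatible with the clades supported by the remaining characters; treating it as convergent (homoplasy) costs fewer steps than any alternative tree.
Only Platyaria and Zygyx show the derived state '1' for C5, supporting them as a clade.
Most parsimonious ingroup topology: (((Platyaria,Zygyx),(Bryoites,Dromoma)),Helioion).
Changes per character on this tree: C1: 1; C2: 1; C3: 1; C4: 2; C5: 1.
Total = 6.

6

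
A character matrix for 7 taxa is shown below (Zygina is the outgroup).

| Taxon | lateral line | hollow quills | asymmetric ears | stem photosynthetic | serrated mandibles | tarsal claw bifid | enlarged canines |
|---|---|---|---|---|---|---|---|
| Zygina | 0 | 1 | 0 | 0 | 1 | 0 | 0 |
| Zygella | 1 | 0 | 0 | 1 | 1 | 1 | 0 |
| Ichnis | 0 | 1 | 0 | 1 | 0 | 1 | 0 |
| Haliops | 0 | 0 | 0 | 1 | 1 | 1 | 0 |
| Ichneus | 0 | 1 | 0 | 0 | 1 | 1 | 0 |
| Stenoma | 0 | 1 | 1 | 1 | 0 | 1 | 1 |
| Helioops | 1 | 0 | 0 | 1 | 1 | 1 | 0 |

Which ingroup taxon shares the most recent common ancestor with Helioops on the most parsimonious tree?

Zygella

Character polarity is set by the outgroup: the derived state is whichever differs from the outgroup's state, so for hollow quills, serrated mandibles the derived state is '0', and for the remaining characters it is '1'.
Only Helioops and Zygella show the derived state '1' for lateral line, supporting them as a clade.
hollow quills (derived state '0') is shared by Haliops, Helioops, and Zygella — a synapomorphy uniting that clade.
asymmetric ears (derived state '1') is unique to Stenoma (autapomorphy; uninformative for grouping).
stem photosynthetic (derived state '1') is shared by Haliops, Helioops, Ichnis, Stenoma, and Zygella — a synapomorphy uniting that clade.
serrated mandibles (derived state '0') is shared by Ichnis and Stenoma — a synapomorphy uniting that clade.
tarsal claw bifid (derived state '1') is shared by all ingroup taxa — unites the whole ingroup.
enlarged canines: derived state '1' in Stenoma only — an autapomorphy, so it tells us nothing about relationships among taxa.
Most parsimonious ingroup topology: ((((Zygella,Helioops),Haliops),(Ichnis,Stenoma)),Ichneus).
Helioops and Zygella form a cherry on this tree, so they are sister taxa.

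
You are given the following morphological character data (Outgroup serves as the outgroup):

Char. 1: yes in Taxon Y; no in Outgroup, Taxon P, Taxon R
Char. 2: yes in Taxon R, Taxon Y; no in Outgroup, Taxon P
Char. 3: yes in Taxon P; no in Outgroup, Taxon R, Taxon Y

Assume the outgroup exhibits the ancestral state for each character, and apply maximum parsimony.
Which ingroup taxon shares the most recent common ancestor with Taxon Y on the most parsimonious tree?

Taxon R

The outgroup has state 'no' for every character, so 'yes' is the derived state throughout.
Char. 1: derived state 'yes' in Taxon Y only — an autapomorphy, so it tells us nothing about relationships among taxa.
Only Taxon R and Taxon Y show the derived state 'yes' for Char. 2, supporting them as a clade.
Char. 3: derived state 'yes' in Taxon P only — an autapomorphy, so it tells us nothing about relationships among taxa.
Most parsimonious ingroup topology: (Taxon P,(Taxon R,Taxon Y)).
Taxon Y and Taxon R form a cherry on this tree, so they are sister taxa.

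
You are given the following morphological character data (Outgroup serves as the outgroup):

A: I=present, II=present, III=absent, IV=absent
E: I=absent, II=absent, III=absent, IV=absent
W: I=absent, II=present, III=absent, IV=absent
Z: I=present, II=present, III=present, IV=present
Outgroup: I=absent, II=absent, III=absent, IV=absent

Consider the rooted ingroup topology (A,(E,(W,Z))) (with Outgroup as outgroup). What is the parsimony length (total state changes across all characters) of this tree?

Map each character onto (A,(E,(W,Z))) (rooted by Outgroup) and count the minimum state changes it requires (Fitch parsimony):
I: 2; II: 2; III: 1; IV: 1.
Total tree length = 6.

6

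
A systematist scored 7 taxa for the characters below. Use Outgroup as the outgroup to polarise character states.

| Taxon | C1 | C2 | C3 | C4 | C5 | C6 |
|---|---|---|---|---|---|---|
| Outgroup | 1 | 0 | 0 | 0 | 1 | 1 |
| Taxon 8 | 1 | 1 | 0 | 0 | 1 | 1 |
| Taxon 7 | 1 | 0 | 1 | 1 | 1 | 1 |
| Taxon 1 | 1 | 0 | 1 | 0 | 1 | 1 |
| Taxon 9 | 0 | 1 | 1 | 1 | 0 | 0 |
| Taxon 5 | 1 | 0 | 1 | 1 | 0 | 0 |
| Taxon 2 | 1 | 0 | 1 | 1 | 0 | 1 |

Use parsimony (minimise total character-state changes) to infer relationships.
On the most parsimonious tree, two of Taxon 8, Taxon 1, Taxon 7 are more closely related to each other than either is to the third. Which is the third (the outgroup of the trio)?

Taxon 8

Character polarity is set by the outgroup: the derived state is whichever differs from the outgroup's state, so for C1, C5, C6 the derived state is '0', and for the remaining characters it is '1'.
C1 (derived state '0') is unique to Taxon 9 (autapomorphy; uninformative for grouping).
C2 (state '1') occurs in Taxon 8 and Taxon 9 but conflicts with the nesting implied by the other characters — most parsimoniously interpreted as homoplasy.
C3 (derived state '1') is shared by Taxon 1, Taxon 2, Taxon 5, Taxon 7, and Taxon 9 — a synapomorphy uniting that clade.
C4 (derived state '1') is shared by Taxon 2, Taxon 5, Taxon 7, and Taxon 9 — a synapomorphy uniting that clade.
Only Taxon 2, Taxon 5, and Taxon 9 show the derived state '0' for C5, supporting them as a clade.
C6 (derived state '0') is shared by Taxon 5 and Taxon 9 — a synapomorphy uniting that clade.
Most parsimonious ingroup topology: (Taxon 8,((Taxon 7,((Taxon 9,Taxon 5),Taxon 2)),Taxon 1)).
Taxon 1 and Taxon 7 share a more recent common ancestor with each other than either does with Taxon 8, so Taxon 8 is the least closely related of the three.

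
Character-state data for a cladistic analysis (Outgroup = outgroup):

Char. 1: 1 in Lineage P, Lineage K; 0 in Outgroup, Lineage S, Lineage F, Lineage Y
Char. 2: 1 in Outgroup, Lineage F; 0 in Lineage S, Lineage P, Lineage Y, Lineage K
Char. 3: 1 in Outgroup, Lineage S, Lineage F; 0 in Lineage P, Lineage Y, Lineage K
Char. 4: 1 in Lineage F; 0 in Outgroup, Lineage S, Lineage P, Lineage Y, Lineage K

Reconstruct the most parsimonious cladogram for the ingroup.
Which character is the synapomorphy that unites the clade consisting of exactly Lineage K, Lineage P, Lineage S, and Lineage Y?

Char. 2

Character polarity is set by the outgroup: the derived state is whichever differs from the outgroup's state, so for Char. 2, Char. 3 the derived state is '0', and for the remaining characters it is '1'.
Char. 1: derived state '1' in Lineage K and Lineage P only — synapomorphy for {Lineage K, Lineage P}.
Only Lineage K, Lineage P, Lineage S, and Lineage Y show the derived state '0' for Char. 2, supporting them as a clade.
Char. 3: derived state '0' in Lineage K, Lineage P, and Lineage Y only — synapomorphy for {Lineage K, Lineage P, Lineage Y}.
Char. 4: derived state '1' in Lineage F only — an autapomorphy, so it tells us nothing about relationships among taxa.
Most parsimonious ingroup topology: ((Lineage S,((Lineage P,Lineage K),Lineage Y)),Lineage F).
The clade {Lineage K, Lineage P, Lineage S, Lineage Y} is supported by Char. 2: its derived state '0' occurs in exactly those taxa and in no other taxon (including the outgroup).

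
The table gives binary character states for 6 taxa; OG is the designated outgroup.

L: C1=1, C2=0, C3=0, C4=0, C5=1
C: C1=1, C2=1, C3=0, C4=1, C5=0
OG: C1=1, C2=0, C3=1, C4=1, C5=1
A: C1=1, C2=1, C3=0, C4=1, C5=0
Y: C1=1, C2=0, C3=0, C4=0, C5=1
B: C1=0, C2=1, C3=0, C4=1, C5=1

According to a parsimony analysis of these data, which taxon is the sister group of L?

Character polarity is set by the outgroup: the derived state is whichever differs from the outgroup's state, so for C1, C3, C4, C5 the derived state is '0', and for the remaining characters it is '1'.
C1: derived state '0' in B only — an autapomorphy, so it tells us nothing about relationships among taxa.
C2 (derived state '1') is shared by A, B, and C — a synapomorphy uniting that clade.
C3 (derived state '0') is shared by all ingroup taxa — unites the whole ingroup.
C4: derived state '0' in L and Y only — synapomorphy for {L, Y}.
C5: derived state '0' in A and C only — synapomorphy for {A, C}.
Most parsimonious ingroup topology: ((B,(C,A)),(Y,L)).
L and Y form a cherry on this tree, so they are sister taxa.

Y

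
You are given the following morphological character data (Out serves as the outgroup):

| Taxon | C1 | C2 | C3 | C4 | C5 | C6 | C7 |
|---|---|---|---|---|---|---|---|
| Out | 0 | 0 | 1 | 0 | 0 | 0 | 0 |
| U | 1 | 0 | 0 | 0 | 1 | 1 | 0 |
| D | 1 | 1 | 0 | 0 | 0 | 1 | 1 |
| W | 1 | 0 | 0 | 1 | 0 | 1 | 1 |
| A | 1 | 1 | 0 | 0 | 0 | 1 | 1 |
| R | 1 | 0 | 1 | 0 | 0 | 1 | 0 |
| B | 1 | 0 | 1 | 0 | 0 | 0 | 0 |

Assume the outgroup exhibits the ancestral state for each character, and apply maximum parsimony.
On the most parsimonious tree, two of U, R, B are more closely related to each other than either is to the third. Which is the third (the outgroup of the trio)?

B

Character polarity is set by the outgroup: the derived state is whichever differs from the outgroup's state, so for C3 the derived state is '0', and for the remaining characters it is '1'.
All ingroup taxa share the derived state '1' for C1; it defines the ingroup but does not resolve relationships within it.
C2: derived state '1' in A and D only — synapomorphy for {A, D}.
C3 (derived state '0') is shared by A, D, U, and W — a synapomorphy uniting that clade.
C4: derived state '1' in W only — an autapomorphy, so it tells us nothing about relationships among taxa.
C5 (derived state '1') is unique to U (autapomorphy; uninformative for grouping).
Only A, D, R, U, and W show the derived state '1' for C6, supporting them as a clade.
C7 (derived state '1') is shared by A, D, and W — a synapomorphy uniting that clade.
Most parsimonious ingroup topology: (((U,((D,A),W)),R),B).
U and R share a more recent common ancestor with each other than either does with B, so B is the least closely related of the three.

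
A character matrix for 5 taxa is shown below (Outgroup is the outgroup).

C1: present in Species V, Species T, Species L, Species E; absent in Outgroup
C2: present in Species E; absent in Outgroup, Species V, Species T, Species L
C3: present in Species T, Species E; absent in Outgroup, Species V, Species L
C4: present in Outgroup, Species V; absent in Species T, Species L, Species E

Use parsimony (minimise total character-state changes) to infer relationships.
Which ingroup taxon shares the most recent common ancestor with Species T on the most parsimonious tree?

Species E

Character polarity is set by the outgroup: the derived state is whichever differs from the outgroup's state, so for C4 the derived state is 'absent', and for the remaining characters it is 'present'.
C1 (derived state 'present') is shared by all ingroup taxa — unites the whole ingroup.
C2 (derived state 'present') is unique to Species E (autapomorphy; uninformative for grouping).
Only Species E and Species T show the derived state 'present' for C3, supporting them as a clade.
Only Species E, Species L, and Species T show the derived state 'absent' for C4, supporting them as a clade.
Most parsimonious ingroup topology: (Species V,((Species T,Species E),Species L)).
Species T and Species E form a cherry on this tree, so they are sister taxa.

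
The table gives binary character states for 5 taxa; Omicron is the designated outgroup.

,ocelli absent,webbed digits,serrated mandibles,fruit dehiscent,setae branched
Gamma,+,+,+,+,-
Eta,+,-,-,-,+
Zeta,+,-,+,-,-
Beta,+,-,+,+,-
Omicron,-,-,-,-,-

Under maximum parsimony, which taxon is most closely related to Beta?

The outgroup has state '-' for every character, so '+' is the derived state throughout.
ocelli absent (derived state '+') is shared by all ingroup taxa — unites the whole ingroup.
webbed digits (derived state '+') is unique to Gamma (autapomorphy; uninformative for grouping).
serrated mandibles: derived state '+' in Beta, Gamma, and Zeta only — synapomorphy for {Beta, Gamma, Zeta}.
fruit dehiscent: derived state '+' in Beta and Gamma only — synapomorphy for {Beta, Gamma}.
setae branched (derived state '+') is unique to Eta (autapomorphy; uninformative for grouping).
Most parsimonious ingroup topology: (Eta,((Beta,Gamma),Zeta)).
Beta and Gamma form a cherry on this tree, so they are sister taxa.

Gamma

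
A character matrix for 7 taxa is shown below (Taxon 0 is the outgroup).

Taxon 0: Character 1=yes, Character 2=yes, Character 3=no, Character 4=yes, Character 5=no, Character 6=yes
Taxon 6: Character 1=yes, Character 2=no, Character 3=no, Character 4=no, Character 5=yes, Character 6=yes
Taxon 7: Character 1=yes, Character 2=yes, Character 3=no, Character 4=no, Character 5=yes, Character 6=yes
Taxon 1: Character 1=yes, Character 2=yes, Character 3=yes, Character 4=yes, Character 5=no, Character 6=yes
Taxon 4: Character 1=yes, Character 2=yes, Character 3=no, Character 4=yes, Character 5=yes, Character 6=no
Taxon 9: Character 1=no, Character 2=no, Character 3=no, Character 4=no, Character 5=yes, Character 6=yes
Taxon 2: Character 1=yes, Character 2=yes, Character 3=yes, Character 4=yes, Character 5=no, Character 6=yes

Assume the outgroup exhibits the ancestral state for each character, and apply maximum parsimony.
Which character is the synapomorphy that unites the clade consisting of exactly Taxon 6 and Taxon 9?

Character polarity is set by the outgroup: the derived state is whichever differs from the outgroup's state, so for Character 1, Character 2, Character 4, Character 6 the derived state is 'no', and for the remaining characters it is 'yes'.
Character 1 (derived state 'no') is unique to Taxon 9 (autapomorphy; uninformative for grouping).
Character 2 (derived state 'no') is shared by Taxon 6 and Taxon 9 — a synapomorphy uniting that clade.
Character 3: derived state 'yes' in Taxon 1 and Taxon 2 only — synapomorphy for {Taxon 1, Taxon 2}.
Character 4 (derived state 'no') is shared by Taxon 6, Taxon 7, and Taxon 9 — a synapomorphy uniting that clade.
Character 5: derived state 'yes' in Taxon 4, Taxon 6, Taxon 7, and Taxon 9 only — synapomorphy for {Taxon 4, Taxon 6, Taxon 7, Taxon 9}.
Character 6 (derived state 'no') is unique to Taxon 4 (autapomorphy; uninformative for grouping).
Most parsimonious ingroup topology: ((((Taxon 6,Taxon 9),Taxon 7),Taxon 4),(Taxon 1,Taxon 2)).
The clade {Taxon 6, Taxon 9} is supported by Character 2: its derived state 'no' occurs in exactly those taxa and in no other taxon (including the outgroup).

Character 2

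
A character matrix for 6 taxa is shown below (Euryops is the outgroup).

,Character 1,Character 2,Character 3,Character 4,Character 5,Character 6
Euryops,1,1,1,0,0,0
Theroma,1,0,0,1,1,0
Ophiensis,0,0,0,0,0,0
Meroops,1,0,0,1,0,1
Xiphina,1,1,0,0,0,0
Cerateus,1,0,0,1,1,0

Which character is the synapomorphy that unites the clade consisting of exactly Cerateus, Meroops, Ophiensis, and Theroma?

Character 2

Character polarity is set by the outgroup: the derived state is whichever differs from the outgroup's state, so for Character 1, Character 2, Character 3 the derived state is '0', and for the remaining characters it is '1'.
Character 1: derived state '0' in Ophiensis only — an autapomorphy, so it tells us nothing about relationships among taxa.
Character 2: derived state '0' in Cerateus, Meroops, Ophiensis, and Theroma only — synapomorphy for {Cerateus, Meroops, Ophiensis, Theroma}.
All ingroup taxa share the derived state '0' for Character 3; it defines the ingroup but does not resolve relationships within it.
Only Cerateus, Meroops, and Theroma show the derived state '1' for Character 4, supporting them as a clade.
Character 5 (derived state '1') is shared by Cerateus and Theroma — a synapomorphy uniting that clade.
Character 6 (derived state '1') is unique to Meroops (autapomorphy; uninformative for grouping).
Most parsimonious ingroup topology: ((((Theroma,Cerateus),Meroops),Ophiensis),Xiphina).
The clade {Cerateus, Meroops, Ophiensis, Theroma} is supported by Character 2: its derived state '0' occurs in exactly those taxa and in no other taxon (including the outgroup).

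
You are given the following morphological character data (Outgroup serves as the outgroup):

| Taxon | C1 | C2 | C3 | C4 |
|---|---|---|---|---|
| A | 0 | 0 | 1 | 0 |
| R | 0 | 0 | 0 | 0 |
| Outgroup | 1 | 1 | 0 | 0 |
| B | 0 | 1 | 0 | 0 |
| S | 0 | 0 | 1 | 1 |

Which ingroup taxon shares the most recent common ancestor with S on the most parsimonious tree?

Character polarity is set by the outgroup: the derived state is whichever differs from the outgroup's state, so for C1, C2 the derived state is '0', and for the remaining characters it is '1'.
All ingroup taxa share the derived state '0' for C1; it defines the ingroup but does not resolve relationships within it.
C2 (derived state '0') is shared by A, R, and S — a synapomorphy uniting that clade.
C3 (derived state '1') is shared by A and S — a synapomorphy uniting that clade.
C4: derived state '1' in S only — an autapomorphy, so it tells us nothing about relationships among taxa.
Most parsimonious ingroup topology: (((S,A),R),B).
S and A form a cherry on this tree, so they are sister taxa.

A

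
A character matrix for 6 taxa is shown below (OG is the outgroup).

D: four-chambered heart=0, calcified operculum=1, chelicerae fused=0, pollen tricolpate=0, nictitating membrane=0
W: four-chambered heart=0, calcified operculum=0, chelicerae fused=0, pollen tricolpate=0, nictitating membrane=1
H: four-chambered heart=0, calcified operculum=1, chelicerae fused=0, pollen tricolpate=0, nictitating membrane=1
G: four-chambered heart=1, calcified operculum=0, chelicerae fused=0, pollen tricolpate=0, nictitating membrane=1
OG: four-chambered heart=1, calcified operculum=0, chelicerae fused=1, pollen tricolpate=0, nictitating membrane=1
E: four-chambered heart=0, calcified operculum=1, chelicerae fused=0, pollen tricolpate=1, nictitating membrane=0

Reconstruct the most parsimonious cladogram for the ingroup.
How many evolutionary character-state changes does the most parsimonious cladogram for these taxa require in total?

5

Character polarity is set by the outgroup: the derived state is whichever differs from the outgroup's state, so for four-chambered heart, chelicerae fused, nictitating membrane the derived state is '0', and for the remaining characters it is '1'.
four-chambered heart (derived state '0') is shared by D, E, H, and W — a synapomorphy uniting that clade.
calcified operculum (derived state '1') is shared by D, E, and H — a synapomorphy uniting that clade.
All ingroup taxa share the derived state '0' for chelicerae fused; it defines the ingroup but does not resolve relationships within it.
pollen tricolpate: derived state '1' in E only — an autapomorphy, so it tells us nothing about relationships among taxa.
Only D and E show the derived state '0' for nictitating membrane, supporting them as a clade.
Most parsimonious ingroup topology: ((W,((E,D),H)),G).
Changes per character on this tree: four-chambered heart: 1; calcified operculum: 1; chelicerae fused: 1; pollen tricolpate: 1; nictitating membrane: 1.
Total = 5.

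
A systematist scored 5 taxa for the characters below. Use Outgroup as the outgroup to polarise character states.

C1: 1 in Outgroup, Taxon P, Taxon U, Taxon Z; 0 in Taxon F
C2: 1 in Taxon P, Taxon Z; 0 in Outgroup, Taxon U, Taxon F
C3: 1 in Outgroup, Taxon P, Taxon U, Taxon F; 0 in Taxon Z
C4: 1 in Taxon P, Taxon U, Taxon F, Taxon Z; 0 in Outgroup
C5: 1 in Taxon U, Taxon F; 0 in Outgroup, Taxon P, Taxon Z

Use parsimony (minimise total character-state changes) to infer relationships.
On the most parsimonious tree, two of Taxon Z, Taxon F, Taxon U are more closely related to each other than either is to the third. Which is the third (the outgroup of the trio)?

Character polarity is set by the outgroup: the derived state is whichever differs from the outgroup's state, so for C1, C3 the derived state is '0', and for the remaining characters it is '1'.
C1 (derived state '0') is unique to Taxon F (autapomorphy; uninformative for grouping).
C2 (derived state '1') is shared by Taxon P and Taxon Z — a synapomorphy uniting that clade.
C3 (derived state '0') is unique to Taxon Z (autapomorphy; uninformative for grouping).
C4 (derived state '1') is shared by all ingroup taxa — unites the whole ingroup.
Only Taxon F and Taxon U show the derived state '1' for C5, supporting them as a clade.
Most parsimonious ingroup topology: ((Taxon Z,Taxon P),(Taxon U,Taxon F)).
Taxon F and Taxon U share a more recent common ancestor with each other than either does with Taxon Z, so Taxon Z is the least closely related of the three.

Taxon Z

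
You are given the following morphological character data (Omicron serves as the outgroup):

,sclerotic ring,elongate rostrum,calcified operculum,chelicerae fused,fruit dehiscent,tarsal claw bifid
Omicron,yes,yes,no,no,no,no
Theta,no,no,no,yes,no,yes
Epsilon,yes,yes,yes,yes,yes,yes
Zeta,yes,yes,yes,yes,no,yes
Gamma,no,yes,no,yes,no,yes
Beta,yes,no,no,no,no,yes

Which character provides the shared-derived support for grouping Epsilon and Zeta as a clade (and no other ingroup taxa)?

calcified operculum

Character polarity is set by the outgroup: the derived state is whichever differs from the outgroup's state, so for sclerotic ring, elongate rostrum the derived state is 'no', and for the remaining characters it is 'yes'.
sclerotic ring: derived state 'no' in Gamma and Theta only — synapomorphy for {Gamma, Theta}.
elongate rostrum (state 'no') occurs in Beta and Theta but conflicts with the nesting implied by the other characters — most parsimoniously interpreted as homoplasy.
calcified operculum (derived state 'yes') is shared by Epsilon and Zeta — a synapomorphy uniting that clade.
chelicerae fused: derived state 'yes' in Epsilon, Gamma, Theta, and Zeta only — synapomorphy for {Epsilon, Gamma, Theta, Zeta}.
fruit dehiscent: derived state 'yes' in Epsilon only — an autapomorphy, so it tells us nothing about relationships among taxa.
All ingroup taxa share the derived state 'yes' for tarsal claw bifid; it defines the ingroup but does not resolve relationships within it.
Most parsimonious ingroup topology: (((Theta,Gamma),(Epsilon,Zeta)),Beta).
The clade {Epsilon, Zeta} is supported by calcified operculum: its derived state 'yes' occurs in exactly those taxa and in no other taxon (including the outgroup).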